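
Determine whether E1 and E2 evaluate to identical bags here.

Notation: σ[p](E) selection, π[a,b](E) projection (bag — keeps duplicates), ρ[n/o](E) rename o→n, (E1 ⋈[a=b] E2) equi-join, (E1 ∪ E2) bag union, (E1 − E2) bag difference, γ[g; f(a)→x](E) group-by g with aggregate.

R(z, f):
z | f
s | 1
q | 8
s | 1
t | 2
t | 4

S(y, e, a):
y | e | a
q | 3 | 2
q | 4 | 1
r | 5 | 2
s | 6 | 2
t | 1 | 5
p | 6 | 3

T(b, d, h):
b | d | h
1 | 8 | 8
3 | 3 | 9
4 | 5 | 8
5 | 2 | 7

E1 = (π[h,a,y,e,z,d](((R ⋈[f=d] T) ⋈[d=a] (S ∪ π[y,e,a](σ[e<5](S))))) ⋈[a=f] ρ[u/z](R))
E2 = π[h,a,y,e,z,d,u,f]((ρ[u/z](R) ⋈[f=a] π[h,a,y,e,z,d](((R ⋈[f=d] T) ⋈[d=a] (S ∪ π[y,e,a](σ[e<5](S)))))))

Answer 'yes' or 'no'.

E1 row counts bottom-up:
  R → 5
  T → 4
  (R ⋈[f=d] T) → 2
  S → 6
  S → 6
  σ[e<5](S) → 3
  π[y,e,a](σ[e<5](S)) → 3
  (S ∪ π[y,e,a](σ[e<5](S))) → 9
  ((R ⋈[f=d] T) ⋈[d=a] (S ∪ π[y,e,a](σ[e<5](S)))) → 4
  π[h,a,y,e,z,d](((R ⋈[f=d] T) ⋈[d=a] (S ∪ π[y,e,a](σ[e<5](S))))) → 4
  R → 5
  ρ[u/z](R) → 5
  (π[h,a,y,e,z,d](((R ⋈[f=d] T) ⋈[d=a] (S ∪ π[y,e,a](σ[e<5](S))))) ⋈[a=f] ρ[u/z](R)) → 4
E2 row counts bottom-up:
  R → 5
  ρ[u/z](R) → 5
  R → 5
  T → 4
  (R ⋈[f=d] T) → 2
  S → 6
  S → 6
  σ[e<5](S) → 3
  π[y,e,a](σ[e<5](S)) → 3
  (S ∪ π[y,e,a](σ[e<5](S))) → 9
  ((R ⋈[f=d] T) ⋈[d=a] (S ∪ π[y,e,a](σ[e<5](S)))) → 4
  π[h,a,y,e,z,d](((R ⋈[f=d] T) ⋈[d=a] (S ∪ π[y,e,a](σ[e<5](S))))) → 4
  (ρ[u/z](R) ⋈[f=a] π[h,a,y,e,z,d](((R ⋈[f=d] T) ⋈[d=a] (S ∪ π[y,e,a](σ[e<5](S)))))) → 4
  π[h,a,y,e,z,d,u,f]((ρ[u/z](R) ⋈[f=a] π[h,a,y,e,z,d](((R ⋈[f=d] T) ⋈[d=a] (S ∪ π[y,e,a](σ[e<5](S))))))) → 4

E1 and E2 produce the same multiset:
h | a | y | e | z | d | u | f
7 | 2 | q | 3 | t | 2 | t | 2
7 | 2 | q | 3 | t | 2 | t | 2
7 | 2 | r | 5 | t | 2 | t | 2
7 | 2 | s | 6 | t | 2 | t | 2

yes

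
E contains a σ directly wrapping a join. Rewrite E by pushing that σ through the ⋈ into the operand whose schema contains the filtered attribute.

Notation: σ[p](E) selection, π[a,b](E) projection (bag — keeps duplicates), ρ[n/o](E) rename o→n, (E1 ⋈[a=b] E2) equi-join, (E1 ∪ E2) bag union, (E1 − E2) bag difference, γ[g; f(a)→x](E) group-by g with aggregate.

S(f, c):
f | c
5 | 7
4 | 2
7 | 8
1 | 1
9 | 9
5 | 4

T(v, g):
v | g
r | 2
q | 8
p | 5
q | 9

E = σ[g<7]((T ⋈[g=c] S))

σ filters on g, owned by the left side.
E' = (σ[g<7](T) ⋈[g=c] S)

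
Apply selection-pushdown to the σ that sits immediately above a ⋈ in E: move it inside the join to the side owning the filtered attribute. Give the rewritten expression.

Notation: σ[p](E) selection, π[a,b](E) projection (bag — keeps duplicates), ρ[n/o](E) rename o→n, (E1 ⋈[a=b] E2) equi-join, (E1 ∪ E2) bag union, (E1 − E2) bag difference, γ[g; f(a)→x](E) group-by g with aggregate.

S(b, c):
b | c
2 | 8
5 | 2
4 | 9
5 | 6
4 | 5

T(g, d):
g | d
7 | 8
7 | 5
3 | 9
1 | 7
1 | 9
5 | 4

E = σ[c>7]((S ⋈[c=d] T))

σ filters on c, owned by the left side.
E' = (σ[c>7](S) ⋈[c=d] T)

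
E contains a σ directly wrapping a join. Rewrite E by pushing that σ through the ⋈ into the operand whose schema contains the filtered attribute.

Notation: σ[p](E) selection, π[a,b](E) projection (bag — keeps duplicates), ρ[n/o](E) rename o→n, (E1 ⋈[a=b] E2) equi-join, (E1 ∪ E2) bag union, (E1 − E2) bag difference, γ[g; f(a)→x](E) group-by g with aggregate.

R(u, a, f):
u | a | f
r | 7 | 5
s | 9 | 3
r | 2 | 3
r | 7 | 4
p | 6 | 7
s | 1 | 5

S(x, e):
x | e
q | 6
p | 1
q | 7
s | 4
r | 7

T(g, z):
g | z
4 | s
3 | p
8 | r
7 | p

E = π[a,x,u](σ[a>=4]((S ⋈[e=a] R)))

σ filters on a, owned by the right side.
E' = π[a,x,u]((S ⋈[e=a] σ[a>=4](R)))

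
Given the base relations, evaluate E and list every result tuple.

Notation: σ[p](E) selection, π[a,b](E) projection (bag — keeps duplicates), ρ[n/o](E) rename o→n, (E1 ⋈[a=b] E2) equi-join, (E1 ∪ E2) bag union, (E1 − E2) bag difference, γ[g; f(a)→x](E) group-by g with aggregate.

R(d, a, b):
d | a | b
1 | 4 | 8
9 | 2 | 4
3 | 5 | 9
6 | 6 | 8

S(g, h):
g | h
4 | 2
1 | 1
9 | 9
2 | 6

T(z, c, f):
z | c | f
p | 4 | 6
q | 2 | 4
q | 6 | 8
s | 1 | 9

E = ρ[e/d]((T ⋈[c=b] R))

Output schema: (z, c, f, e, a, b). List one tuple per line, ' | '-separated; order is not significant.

Per-node cardinality:
  T → 4
  R → 4
  (T ⋈[c=b] R) → 1
  ρ[e/d]((T ⋈[c=b] R)) → 1

== RESULT ==
z | c | f | e | a | b
p | 4 | 6 | 9 | 2 | 4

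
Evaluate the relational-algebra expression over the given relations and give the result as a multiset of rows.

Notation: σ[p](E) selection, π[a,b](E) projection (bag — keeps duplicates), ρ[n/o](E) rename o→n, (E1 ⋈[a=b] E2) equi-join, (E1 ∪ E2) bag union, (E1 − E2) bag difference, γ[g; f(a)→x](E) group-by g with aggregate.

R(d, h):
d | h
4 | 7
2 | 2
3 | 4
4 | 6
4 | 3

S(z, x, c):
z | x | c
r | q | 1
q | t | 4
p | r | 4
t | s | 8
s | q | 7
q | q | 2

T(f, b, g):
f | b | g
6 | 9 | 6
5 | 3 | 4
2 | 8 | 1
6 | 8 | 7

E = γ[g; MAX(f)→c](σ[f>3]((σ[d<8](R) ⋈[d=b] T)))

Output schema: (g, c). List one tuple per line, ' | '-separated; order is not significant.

Stepwise |·|:
  R → 5
  σ[d<8](R) → 5
  T → 4
  (σ[d<8](R) ⋈[d=b] T) → 1
  σ[f>3]((σ[d<8](R) ⋈[d=b] T)) → 1
  γ[g; MAX(f)→c](σ[f>3]((σ[d<8](R) ⋈[d=b] T))) → 1

== RESULT ==
g | c
4 | 5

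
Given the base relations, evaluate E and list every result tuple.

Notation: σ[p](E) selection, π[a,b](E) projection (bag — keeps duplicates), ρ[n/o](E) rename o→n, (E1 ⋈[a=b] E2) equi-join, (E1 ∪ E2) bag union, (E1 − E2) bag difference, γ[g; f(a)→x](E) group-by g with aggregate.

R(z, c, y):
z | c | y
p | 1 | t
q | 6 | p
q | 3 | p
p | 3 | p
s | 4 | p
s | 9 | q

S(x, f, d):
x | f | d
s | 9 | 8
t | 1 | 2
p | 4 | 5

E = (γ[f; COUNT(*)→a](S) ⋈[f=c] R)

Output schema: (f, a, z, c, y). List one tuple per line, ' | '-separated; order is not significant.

Subexpression sizes:
  S → 3
  γ[f; COUNT(*)→a](S) → 3
  R → 6
  (γ[f; COUNT(*)→a](S) ⋈[f=c] R) → 3

== RESULT ==
f | a | z | c | y
1 | 1 | p | 1 | t
4 | 1 | s | 4 | p
9 | 1 | s | 9 | q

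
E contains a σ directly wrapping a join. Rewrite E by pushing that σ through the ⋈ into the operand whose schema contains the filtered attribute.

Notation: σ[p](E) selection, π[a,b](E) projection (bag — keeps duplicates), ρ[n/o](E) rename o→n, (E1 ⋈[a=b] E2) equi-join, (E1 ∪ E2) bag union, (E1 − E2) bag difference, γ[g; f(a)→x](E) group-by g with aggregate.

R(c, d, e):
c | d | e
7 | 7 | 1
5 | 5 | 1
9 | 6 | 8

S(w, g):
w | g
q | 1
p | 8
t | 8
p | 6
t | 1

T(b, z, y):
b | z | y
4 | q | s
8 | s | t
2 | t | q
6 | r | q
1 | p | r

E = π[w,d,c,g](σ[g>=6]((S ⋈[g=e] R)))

σ filters on g, owned by the left side.
E' = π[w,d,c,g]((σ[g>=6](S) ⋈[g=e] R))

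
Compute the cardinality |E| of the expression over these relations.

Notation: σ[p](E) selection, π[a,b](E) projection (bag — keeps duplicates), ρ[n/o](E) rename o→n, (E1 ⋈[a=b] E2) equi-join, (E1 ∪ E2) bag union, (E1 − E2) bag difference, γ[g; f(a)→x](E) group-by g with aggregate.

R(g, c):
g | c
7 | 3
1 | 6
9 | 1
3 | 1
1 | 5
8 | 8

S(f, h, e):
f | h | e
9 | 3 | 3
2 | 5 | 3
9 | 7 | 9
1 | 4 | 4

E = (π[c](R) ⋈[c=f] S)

Subexpression sizes:
  R → 6
  π[c](R) → 6
  S → 4
  (π[c](R) ⋈[c=f] S) → 2

|E| = 2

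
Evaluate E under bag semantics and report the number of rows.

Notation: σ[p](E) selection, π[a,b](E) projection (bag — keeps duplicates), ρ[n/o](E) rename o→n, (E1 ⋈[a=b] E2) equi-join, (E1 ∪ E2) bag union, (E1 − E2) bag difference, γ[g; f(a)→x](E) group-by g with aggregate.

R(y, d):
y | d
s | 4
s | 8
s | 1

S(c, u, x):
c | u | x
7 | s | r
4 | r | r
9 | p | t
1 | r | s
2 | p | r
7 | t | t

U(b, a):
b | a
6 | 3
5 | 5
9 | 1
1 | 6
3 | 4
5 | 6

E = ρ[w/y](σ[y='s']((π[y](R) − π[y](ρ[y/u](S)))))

Per-node cardinality:
  R → 3
  π[y](R) → 3
  S → 6
  ρ[y/u](S) → 6
  π[y](ρ[y/u](S)) → 6
  (π[y](R) − π[y](ρ[y/u](S))) → 2
  σ[y='s']((π[y](R) − π[y](ρ[y/u](S)))) → 2
  ρ[w/y](σ[y='s']((π[y](R) − π[y](ρ[y/u](S))))) → 2

|E| = 2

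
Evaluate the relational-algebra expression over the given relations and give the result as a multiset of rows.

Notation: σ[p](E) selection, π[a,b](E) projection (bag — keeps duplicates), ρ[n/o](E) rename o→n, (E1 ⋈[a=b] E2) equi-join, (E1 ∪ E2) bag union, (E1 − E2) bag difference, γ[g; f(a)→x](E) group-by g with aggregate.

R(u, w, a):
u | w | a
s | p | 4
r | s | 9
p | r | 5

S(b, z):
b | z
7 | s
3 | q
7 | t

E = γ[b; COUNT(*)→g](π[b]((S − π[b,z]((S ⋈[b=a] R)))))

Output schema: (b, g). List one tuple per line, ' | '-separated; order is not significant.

Stepwise |·|:
  S → 3
  S → 3
  R → 3
  (S ⋈[b=a] R) → 0
  π[b,z]((S ⋈[b=a] R)) → 0
  (S − π[b,z]((S ⋈[b=a] R))) → 3
  π[b]((S − π[b,z]((S ⋈[b=a] R)))) → 3
  γ[b; COUNT(*)→g](π[b]((S − π[b,z]((S ⋈[b=a] R))))) → 2

== RESULT ==
b | g
3 | 1
7 | 2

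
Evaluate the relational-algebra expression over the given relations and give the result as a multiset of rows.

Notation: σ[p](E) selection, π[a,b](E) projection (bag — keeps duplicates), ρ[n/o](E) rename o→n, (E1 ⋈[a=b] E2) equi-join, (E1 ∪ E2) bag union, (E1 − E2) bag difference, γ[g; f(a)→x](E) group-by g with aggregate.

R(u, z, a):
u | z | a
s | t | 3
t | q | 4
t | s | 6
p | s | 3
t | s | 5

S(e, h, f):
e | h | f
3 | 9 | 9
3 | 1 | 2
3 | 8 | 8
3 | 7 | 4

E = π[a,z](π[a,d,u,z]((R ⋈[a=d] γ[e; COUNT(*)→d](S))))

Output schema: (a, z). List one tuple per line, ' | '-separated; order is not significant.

Per-node cardinality:
  R → 5
  S → 4
  γ[e; COUNT(*)→d](S) → 1
  (R ⋈[a=d] γ[e; COUNT(*)→d](S)) → 1
  π[a,d,u,z]((R ⋈[a=d] γ[e; COUNT(*)→d](S))) → 1
  π[a,z](π[a,d,u,z]((R ⋈[a=d] γ[e; COUNT(*)→d](S)))) → 1

== RESULT ==
a | z
4 | q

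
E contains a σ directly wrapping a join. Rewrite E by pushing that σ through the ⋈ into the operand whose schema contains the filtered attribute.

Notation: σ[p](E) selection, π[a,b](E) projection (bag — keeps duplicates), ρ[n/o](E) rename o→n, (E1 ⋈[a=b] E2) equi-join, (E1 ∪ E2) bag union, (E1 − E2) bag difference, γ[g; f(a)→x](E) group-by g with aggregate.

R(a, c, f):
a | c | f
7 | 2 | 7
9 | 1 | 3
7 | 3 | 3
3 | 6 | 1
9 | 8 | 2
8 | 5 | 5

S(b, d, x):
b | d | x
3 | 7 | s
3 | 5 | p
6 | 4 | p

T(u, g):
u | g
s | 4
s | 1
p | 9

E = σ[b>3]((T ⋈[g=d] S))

σ filters on b, owned by the right side.
E' = (T ⋈[g=d] σ[b>3](S))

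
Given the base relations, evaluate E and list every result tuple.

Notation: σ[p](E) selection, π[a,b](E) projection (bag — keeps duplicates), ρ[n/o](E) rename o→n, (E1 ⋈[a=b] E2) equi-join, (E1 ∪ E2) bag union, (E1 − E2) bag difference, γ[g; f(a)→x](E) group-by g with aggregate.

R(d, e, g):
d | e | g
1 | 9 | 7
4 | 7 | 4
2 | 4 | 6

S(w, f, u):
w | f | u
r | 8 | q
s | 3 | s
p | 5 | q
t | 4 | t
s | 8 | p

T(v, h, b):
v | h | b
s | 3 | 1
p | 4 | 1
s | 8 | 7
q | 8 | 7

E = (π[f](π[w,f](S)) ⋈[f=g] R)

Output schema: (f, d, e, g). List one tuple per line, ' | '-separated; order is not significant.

Row counts bottom-up:
  S → 5
  π[w,f](S) → 5
  π[f](π[w,f](S)) → 5
  R → 3
  (π[f](π[w,f](S)) ⋈[f=g] R) → 1

== RESULT ==
f | d | e | g
4 | 4 | 7 | 4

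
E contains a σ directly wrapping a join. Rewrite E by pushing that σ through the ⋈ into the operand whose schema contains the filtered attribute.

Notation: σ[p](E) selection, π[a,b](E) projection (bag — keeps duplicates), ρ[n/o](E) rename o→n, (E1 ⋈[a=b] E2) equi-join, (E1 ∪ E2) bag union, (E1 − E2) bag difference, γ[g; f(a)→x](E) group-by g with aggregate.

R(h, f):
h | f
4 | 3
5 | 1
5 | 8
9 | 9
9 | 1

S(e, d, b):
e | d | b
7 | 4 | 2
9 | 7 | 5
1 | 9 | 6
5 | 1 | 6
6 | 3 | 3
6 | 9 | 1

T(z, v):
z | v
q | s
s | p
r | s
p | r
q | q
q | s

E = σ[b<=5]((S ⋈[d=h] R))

σ filters on b, owned by the left side.
E' = (σ[b<=5](S) ⋈[d=h] R)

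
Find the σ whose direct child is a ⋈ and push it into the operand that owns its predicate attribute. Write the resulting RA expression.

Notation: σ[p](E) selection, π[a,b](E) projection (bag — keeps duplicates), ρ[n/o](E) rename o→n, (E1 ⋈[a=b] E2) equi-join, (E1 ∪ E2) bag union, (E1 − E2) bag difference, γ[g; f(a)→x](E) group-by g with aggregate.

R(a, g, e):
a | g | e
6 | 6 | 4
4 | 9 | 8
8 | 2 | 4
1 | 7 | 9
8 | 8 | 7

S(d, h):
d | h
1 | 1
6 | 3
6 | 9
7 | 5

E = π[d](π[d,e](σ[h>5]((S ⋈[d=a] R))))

σ filters on h, owned by the left side.
E' = π[d](π[d,e]((σ[h>5](S) ⋈[d=a] R)))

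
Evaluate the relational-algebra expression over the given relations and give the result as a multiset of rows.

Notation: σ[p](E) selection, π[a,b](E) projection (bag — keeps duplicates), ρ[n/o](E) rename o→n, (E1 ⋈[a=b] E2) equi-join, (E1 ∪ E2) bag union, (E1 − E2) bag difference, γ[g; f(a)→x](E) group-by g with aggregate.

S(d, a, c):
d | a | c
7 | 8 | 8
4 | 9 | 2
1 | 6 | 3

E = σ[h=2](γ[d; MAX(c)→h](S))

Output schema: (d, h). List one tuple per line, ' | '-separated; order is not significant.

Per-node cardinality:
  S → 3
  γ[d; MAX(c)→h](S) → 3
  σ[h=2](γ[d; MAX(c)→h](S)) → 1

== RESULT ==
d | h
4 | 2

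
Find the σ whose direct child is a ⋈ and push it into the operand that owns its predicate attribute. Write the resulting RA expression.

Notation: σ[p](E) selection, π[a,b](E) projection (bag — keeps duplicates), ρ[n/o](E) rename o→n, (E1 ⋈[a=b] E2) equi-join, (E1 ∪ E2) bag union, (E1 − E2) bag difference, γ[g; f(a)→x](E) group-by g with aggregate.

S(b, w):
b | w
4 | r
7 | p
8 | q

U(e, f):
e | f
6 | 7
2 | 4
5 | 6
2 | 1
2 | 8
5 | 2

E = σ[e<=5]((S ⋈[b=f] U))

σ filters on e, owned by the right side.
E' = (S ⋈[b=f] σ[e<=5](U))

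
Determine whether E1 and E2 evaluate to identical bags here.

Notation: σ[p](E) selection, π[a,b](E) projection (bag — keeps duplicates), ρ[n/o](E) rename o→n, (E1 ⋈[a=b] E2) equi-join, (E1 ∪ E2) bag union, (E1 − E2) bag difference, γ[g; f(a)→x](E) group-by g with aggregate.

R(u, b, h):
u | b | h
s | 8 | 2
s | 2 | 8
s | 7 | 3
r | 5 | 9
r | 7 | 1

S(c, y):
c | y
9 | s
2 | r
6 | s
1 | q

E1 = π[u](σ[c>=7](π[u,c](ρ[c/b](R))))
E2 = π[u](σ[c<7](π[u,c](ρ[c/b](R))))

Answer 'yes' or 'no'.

E1 row counts bottom-up:
  R → 5
  ρ[c/b](R) → 5
  π[u,c](ρ[c/b](R)) → 5
  σ[c>=7](π[u,c](ρ[c/b](R))) → 3
  π[u](σ[c>=7](π[u,c](ρ[c/b](R)))) → 3
E2 row counts bottom-up:
  R → 5
  ρ[c/b](R) → 5
  π[u,c](ρ[c/b](R)) → 5
  σ[c<7](π[u,c](ρ[c/b](R))) → 2
  π[u](σ[c<7](π[u,c](ρ[c/b](R)))) → 2

E1 result:
u
r
s
s
E2 result:
u
r
s
Witness: ('s',) appears 2× in E1 but 1× in E2.

no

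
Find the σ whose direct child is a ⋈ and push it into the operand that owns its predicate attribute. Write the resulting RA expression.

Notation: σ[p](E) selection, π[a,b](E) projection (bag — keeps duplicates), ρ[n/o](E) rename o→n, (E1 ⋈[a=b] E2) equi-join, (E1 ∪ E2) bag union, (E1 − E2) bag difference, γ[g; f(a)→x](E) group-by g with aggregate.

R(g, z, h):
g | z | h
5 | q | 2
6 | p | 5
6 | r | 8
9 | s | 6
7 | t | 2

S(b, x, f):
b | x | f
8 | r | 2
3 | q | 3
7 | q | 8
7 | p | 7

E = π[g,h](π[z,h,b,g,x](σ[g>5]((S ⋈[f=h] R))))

σ filters on g, owned by the right side.
E' = π[g,h](π[z,h,b,g,x]((S ⋈[f=h] σ[g>5](R))))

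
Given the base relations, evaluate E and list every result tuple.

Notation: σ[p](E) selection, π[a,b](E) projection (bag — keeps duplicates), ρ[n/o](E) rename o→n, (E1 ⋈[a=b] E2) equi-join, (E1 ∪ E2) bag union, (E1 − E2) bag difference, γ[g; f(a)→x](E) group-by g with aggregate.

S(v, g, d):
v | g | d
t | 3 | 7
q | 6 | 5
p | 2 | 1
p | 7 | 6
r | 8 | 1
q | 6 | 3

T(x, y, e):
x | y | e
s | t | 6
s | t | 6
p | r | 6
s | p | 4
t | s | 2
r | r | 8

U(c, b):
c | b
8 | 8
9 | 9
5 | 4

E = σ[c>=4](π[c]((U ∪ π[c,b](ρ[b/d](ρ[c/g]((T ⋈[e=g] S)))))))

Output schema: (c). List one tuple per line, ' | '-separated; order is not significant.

Row counts bottom-up:
  U → 3
  T → 6
  S → 6
  (T ⋈[e=g] S) → 8
  ρ[c/g]((T ⋈[e=g] S)) → 8
  ρ[b/d](ρ[c/g]((T ⋈[e=g] S))) → 8
  π[c,b](ρ[b/d](ρ[c/g]((T ⋈[e=g] S)))) → 8
  (U ∪ π[c,b](ρ[b/d](ρ[c/g]((T ⋈[e=g] S))))) → 11
  π[c]((U ∪ π[c,b](ρ[b/d](ρ[c/g]((T ⋈[e=g] S)))))) → 11
  σ[c>=4](π[c]((U ∪ π[c,b](ρ[b/d](ρ[c/g]((T ⋈[e=g] S))))))) → 10

== RESULT ==
c
5
6
6
6
6
6
6
8
8
9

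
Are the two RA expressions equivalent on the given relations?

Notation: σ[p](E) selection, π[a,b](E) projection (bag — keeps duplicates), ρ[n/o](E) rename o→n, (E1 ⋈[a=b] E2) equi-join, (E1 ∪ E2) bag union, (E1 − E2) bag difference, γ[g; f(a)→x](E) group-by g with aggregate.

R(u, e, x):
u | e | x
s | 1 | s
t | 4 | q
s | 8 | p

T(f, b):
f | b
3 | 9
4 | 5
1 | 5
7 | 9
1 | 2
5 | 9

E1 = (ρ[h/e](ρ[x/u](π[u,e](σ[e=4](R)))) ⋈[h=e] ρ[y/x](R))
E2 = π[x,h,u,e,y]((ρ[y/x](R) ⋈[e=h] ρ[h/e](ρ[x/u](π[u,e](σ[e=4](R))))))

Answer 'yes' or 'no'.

E1 subexpression sizes:
  R → 3
  σ[e=4](R) → 1
  π[u,e](σ[e=4](R)) → 1
  ρ[x/u](π[u,e](σ[e=4](R))) → 1
  ρ[h/e](ρ[x/u](π[u,e](σ[e=4](R)))) → 1
  R → 3
  ρ[y/x](R) → 3
  (ρ[h/e](ρ[x/u](π[u,e](σ[e=4](R)))) ⋈[h=e] ρ[y/x](R)) → 1
E2 subexpression sizes:
  R → 3
  ρ[y/x](R) → 3
  R → 3
  σ[e=4](R) → 1
  π[u,e](σ[e=4](R)) → 1
  ρ[x/u](π[u,e](σ[e=4](R))) → 1
  ρ[h/e](ρ[x/u](π[u,e](σ[e=4](R)))) → 1
  (ρ[y/x](R) ⋈[e=h] ρ[h/e](ρ[x/u](π[u,e](σ[e=4](R))))) → 1
  π[x,h,u,e,y]((ρ[y/x](R) ⋈[e=h] ρ[h/e](ρ[x/u](π[u,e](σ[e=4](R)))))) → 1

E1 and E2 produce the same multiset:
x | h | u | e | y
t | 4 | t | 4 | q

yes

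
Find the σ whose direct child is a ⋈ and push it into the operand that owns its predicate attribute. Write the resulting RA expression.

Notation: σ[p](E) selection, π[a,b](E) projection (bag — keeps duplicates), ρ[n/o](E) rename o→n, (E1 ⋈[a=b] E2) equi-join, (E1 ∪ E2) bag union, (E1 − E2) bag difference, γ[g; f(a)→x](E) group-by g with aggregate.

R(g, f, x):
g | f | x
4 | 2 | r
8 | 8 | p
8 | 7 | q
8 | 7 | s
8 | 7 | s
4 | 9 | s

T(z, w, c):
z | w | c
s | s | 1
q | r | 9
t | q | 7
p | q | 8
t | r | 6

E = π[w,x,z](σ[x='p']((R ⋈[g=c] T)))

σ filters on x, owned by the left side.
E' = π[w,x,z]((σ[x='p'](R) ⋈[g=c] T))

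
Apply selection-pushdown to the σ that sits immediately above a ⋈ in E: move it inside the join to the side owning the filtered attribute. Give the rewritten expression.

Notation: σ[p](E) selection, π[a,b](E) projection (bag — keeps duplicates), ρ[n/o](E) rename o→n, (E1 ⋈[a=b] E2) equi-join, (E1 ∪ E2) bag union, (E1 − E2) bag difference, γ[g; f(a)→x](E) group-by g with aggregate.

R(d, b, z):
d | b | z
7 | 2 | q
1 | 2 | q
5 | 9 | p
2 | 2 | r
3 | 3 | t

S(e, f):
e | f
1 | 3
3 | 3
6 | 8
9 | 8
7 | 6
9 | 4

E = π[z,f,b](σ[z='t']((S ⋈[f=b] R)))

σ filters on z, owned by the right side.
E' = π[z,f,b]((S ⋈[f=b] σ[z='t'](R)))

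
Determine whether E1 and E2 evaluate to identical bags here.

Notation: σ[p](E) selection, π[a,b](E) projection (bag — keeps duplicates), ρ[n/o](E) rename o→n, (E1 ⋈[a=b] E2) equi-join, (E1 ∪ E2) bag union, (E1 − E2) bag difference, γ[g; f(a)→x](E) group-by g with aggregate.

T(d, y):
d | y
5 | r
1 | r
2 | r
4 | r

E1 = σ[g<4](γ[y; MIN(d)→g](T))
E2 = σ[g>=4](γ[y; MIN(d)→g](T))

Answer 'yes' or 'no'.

E1 per-node cardinality:
  T → 4
  γ[y; MIN(d)→g](T) → 1
  σ[g<4](γ[y; MIN(d)→g](T)) → 1
E2 per-node cardinality:
  T → 4
  γ[y; MIN(d)→g](T) → 1
  σ[g>=4](γ[y; MIN(d)→g](T)) → 0

E1 result:
y | g
r | 1
E2 result:
y | g
(0 rows)
Witness: ('r', 1) appears 1× in E1 but 0× in E2.

no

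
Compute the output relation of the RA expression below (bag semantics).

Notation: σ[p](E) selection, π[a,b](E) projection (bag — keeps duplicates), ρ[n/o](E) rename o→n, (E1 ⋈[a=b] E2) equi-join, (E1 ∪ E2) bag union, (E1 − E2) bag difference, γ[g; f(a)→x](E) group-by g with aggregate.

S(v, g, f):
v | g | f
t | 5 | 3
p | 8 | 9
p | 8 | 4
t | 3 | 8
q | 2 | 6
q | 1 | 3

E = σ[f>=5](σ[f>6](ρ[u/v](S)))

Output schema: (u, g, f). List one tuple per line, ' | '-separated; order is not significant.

Row counts bottom-up:
  S → 6
  ρ[u/v](S) → 6
  σ[f>6](ρ[u/v](S)) → 2
  σ[f>=5](σ[f>6](ρ[u/v](S))) → 2

== RESULT ==
u | g | f
p | 8 | 9
t | 3 | 8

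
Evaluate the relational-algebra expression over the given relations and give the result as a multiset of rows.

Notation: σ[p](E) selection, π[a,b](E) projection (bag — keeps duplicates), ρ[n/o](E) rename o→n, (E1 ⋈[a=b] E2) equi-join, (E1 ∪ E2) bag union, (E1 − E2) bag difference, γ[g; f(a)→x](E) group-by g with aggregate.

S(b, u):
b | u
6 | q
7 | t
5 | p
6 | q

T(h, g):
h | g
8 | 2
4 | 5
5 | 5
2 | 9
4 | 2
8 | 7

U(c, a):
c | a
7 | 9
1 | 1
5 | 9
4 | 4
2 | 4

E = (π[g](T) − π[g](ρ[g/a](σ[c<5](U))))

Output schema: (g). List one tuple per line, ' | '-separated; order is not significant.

Subexpression sizes:
  T → 6
  π[g](T) → 6
  U → 5
  σ[c<5](U) → 3
  ρ[g/a](σ[c<5](U)) → 3
  π[g](ρ[g/a](σ[c<5](U))) → 3
  (π[g](T) − π[g](ρ[g/a](σ[c<5](U)))) → 6

== RESULT ==
g
2
2
5
5
7
9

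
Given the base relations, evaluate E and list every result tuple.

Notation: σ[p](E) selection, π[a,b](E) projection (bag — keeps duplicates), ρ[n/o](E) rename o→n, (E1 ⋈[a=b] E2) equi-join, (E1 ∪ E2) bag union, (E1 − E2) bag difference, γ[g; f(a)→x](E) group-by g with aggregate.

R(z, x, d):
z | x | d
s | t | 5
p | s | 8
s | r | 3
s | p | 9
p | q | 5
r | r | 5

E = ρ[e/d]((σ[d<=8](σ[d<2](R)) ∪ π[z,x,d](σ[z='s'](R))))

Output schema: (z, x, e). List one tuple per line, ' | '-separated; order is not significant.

Row counts bottom-up:
  R → 6
  σ[d<2](R) → 0
  σ[d<=8](σ[d<2](R)) → 0
  R → 6
  σ[z='s'](R) → 3
  π[z,x,d](σ[z='s'](R)) → 3
  (σ[d<=8](σ[d<2](R)) ∪ π[z,x,d](σ[z='s'](R))) → 3
  ρ[e/d]((σ[d<=8](σ[d<2](R)) ∪ π[z,x,d](σ[z='s'](R)))) → 3

== RESULT ==
z | x | e
s | p | 9
s | r | 3
s | t | 5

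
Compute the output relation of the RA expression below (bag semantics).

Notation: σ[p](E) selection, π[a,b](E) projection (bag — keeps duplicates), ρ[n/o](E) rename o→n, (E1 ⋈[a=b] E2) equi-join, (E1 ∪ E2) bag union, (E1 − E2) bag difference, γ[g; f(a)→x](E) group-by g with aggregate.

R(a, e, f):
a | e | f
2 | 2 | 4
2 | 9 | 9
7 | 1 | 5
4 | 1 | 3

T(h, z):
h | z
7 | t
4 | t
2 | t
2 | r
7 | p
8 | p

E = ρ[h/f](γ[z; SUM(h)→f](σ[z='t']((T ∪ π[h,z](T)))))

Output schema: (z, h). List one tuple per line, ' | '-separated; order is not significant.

Per-node cardinality:
  T → 6
  T → 6
  π[h,z](T) → 6
  (T ∪ π[h,z](T)) → 12
  σ[z='t']((T ∪ π[h,z](T))) → 6
  γ[z; SUM(h)→f](σ[z='t']((T ∪ π[h,z](T)))) → 1
  ρ[h/f](γ[z; SUM(h)→f](σ[z='t']((T ∪ π[h,z](T))))) → 1

== RESULT ==
z | h
t | 26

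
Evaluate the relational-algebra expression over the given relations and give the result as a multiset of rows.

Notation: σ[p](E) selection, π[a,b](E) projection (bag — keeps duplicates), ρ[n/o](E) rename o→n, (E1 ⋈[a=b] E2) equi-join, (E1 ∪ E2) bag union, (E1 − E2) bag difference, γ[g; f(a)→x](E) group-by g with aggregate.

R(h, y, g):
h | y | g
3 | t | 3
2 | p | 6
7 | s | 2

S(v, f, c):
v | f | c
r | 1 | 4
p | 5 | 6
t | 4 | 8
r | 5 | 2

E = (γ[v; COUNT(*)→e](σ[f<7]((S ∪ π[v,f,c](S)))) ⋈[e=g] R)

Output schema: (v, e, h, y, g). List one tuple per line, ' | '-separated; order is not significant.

Stepwise |·|:
  S → 4
  S → 4
  π[v,f,c](S) → 4
  (S ∪ π[v,f,c](S)) → 8
  σ[f<7]((S ∪ π[v,f,c](S))) → 8
  γ[v; COUNT(*)→e](σ[f<7]((S ∪ π[v,f,c](S)))) → 3
  R → 3
  (γ[v; COUNT(*)→e](σ[f<7]((S ∪ π[v,f,c](S)))) ⋈[e=g] R) → 2

== RESULT ==
v | e | h | y | g
p | 2 | 7 | s | 2
t | 2 | 7 | s | 2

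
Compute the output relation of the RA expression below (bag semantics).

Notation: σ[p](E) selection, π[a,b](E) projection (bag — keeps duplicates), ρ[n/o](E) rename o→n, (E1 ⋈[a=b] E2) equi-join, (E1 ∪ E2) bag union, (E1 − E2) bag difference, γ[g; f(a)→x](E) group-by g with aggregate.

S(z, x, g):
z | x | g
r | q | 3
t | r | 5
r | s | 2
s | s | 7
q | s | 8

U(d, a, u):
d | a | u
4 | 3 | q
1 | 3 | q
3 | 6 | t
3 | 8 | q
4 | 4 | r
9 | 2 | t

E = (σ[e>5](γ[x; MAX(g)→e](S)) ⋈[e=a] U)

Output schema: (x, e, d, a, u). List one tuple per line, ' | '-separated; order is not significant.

Subexpression sizes:
  S → 5
  γ[x; MAX(g)→e](S) → 3
  σ[e>5](γ[x; MAX(g)→e](S)) → 1
  U → 6
  (σ[e>5](γ[x; MAX(g)→e](S)) ⋈[e=a] U) → 1

== RESULT ==
x | e | d | a | u
s | 8 | 3 | 8 | q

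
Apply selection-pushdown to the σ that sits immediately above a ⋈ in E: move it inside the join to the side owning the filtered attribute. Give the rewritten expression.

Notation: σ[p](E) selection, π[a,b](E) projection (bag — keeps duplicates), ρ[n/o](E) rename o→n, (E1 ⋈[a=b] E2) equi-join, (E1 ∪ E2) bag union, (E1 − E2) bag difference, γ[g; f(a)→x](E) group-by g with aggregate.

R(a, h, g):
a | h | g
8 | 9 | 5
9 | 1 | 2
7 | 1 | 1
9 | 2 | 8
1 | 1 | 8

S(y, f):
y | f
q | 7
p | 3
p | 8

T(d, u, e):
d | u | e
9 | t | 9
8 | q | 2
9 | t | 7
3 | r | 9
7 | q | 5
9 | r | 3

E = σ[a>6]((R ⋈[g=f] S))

σ filters on a, owned by the left side.
E' = (σ[a>6](R) ⋈[g=f] S)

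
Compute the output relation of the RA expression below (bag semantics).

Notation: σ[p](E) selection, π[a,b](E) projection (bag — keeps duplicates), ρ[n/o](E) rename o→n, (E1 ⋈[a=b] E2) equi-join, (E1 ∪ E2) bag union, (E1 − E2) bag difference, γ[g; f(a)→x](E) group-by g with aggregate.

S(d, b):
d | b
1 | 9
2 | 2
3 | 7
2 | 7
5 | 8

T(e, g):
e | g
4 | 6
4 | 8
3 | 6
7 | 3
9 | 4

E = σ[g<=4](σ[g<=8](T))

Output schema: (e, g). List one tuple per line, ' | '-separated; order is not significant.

Stepwise |·|:
  T → 5
  σ[g<=8](T) → 5
  σ[g<=4](σ[g<=8](T)) → 2

== RESULT ==
e | g
7 | 3
9 | 4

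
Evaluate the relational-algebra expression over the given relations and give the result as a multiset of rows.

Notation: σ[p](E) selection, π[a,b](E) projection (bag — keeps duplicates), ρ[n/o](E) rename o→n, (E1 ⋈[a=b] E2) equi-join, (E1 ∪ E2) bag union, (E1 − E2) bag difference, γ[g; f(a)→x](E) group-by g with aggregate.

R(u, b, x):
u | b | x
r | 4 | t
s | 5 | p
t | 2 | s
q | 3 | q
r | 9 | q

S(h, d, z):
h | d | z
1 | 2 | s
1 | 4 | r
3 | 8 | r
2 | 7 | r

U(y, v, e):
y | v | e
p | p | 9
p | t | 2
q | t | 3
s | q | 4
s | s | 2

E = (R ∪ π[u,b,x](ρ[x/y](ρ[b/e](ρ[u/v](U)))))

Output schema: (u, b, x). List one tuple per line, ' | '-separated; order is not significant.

Stepwise |·|:
  R → 5
  U → 5
  ρ[u/v](U) → 5
  ρ[b/e](ρ[u/v](U)) → 5
  ρ[x/y](ρ[b/e](ρ[u/v](U))) → 5
  π[u,b,x](ρ[x/y](ρ[b/e](ρ[u/v](U)))) → 5
  (R ∪ π[u,b,x](ρ[x/y](ρ[b/e](ρ[u/v](U))))) → 10

== RESULT ==
u | b | x
p | 9 | p
q | 3 | q
q | 4 | s
r | 4 | t
r | 9 | q
s | 2 | s
s | 5 | p
t | 2 | p
t | 2 | s
t | 3 | q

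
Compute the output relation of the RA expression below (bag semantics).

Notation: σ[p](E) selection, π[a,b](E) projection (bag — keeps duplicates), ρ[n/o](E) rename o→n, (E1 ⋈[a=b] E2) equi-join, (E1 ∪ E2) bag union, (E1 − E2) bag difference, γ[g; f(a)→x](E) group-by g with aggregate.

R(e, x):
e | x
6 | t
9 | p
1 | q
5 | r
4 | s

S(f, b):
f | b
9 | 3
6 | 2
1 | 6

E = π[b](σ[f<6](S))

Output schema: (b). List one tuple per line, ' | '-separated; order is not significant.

Per-node cardinality:
  S → 3
  σ[f<6](S) → 1
  π[b](σ[f<6](S)) → 1

== RESULT ==
b
6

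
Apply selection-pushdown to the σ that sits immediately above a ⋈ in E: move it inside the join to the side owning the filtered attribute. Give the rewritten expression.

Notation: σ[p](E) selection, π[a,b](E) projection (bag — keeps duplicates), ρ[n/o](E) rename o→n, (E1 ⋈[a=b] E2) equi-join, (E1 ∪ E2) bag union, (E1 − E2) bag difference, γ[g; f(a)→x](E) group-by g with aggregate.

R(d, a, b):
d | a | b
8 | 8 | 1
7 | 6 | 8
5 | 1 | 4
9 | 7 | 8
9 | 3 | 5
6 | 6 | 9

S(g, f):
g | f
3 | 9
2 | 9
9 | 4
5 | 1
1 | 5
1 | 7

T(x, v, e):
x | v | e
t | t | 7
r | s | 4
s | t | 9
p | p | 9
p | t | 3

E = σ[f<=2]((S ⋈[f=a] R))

σ filters on f, owned by the left side.
E' = (σ[f<=2](S) ⋈[f=a] R)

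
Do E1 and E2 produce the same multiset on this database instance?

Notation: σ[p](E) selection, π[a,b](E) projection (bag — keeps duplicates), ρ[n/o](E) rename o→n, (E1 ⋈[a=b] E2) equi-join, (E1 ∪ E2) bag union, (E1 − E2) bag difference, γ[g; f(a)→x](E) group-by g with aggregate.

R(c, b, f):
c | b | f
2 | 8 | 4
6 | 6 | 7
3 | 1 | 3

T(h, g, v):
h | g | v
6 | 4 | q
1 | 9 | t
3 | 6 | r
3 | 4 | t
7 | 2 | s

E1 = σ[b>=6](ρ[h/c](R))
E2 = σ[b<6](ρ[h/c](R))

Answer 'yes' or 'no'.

E1 per-node cardinality:
  R → 3
  ρ[h/c](R) → 3
  σ[b>=6](ρ[h/c](R)) → 2
E2 per-node cardinality:
  R → 3
  ρ[h/c](R) → 3
  σ[b<6](ρ[h/c](R)) → 1

E1 result:
h | b | f
2 | 8 | 4
6 | 6 | 7
E2 result:
h | b | f
3 | 1 | 3
Witness: (3, 1, 3) appears 0× in E1 but 1× in E2.

no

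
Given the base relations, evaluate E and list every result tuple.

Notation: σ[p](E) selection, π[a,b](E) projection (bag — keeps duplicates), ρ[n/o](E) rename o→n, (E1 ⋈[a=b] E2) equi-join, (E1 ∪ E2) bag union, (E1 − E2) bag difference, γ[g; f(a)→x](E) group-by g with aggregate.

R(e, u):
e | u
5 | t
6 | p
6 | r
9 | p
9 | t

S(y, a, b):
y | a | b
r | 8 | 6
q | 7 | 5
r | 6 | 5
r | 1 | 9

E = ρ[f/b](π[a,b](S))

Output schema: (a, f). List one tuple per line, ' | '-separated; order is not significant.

Subexpression sizes:
  S → 4
  π[a,b](S) → 4
  ρ[f/b](π[a,b](S)) → 4

== RESULT ==
a | f
1 | 9
6 | 5
7 | 5
8 | 6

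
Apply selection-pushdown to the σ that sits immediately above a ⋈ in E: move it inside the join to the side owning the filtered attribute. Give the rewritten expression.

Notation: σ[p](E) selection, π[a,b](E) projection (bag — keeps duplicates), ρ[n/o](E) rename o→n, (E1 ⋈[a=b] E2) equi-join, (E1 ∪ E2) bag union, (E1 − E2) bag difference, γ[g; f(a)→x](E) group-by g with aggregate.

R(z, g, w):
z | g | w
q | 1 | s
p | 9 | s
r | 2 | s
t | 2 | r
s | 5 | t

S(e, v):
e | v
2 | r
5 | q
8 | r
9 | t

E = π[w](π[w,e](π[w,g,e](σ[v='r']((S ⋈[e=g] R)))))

σ filters on v, owned by the left side.
E' = π[w](π[w,e](π[w,g,e]((σ[v='r'](S) ⋈[e=g] R))))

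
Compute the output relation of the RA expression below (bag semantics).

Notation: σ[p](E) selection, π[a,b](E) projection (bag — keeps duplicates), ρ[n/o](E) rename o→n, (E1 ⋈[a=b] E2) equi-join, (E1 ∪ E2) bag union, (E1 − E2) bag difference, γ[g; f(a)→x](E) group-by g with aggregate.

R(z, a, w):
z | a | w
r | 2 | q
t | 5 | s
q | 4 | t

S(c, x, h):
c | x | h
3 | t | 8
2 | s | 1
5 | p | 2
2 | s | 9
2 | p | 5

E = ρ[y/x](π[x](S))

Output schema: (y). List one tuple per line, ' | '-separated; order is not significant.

Stepwise |·|:
  S → 5
  π[x](S) → 5
  ρ[y/x](π[x](S)) → 5

== RESULT ==
y
p
p
s
s
t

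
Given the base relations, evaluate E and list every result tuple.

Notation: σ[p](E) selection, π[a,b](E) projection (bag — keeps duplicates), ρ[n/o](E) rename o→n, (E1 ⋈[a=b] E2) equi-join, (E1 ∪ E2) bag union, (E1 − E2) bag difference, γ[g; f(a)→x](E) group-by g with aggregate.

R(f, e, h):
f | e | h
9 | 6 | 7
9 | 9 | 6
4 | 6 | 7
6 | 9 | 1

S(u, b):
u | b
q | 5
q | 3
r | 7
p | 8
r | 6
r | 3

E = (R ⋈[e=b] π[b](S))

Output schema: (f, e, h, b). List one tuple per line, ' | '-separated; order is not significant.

Row counts bottom-up:
  R → 4
  S → 6
  π[b](S) → 6
  (R ⋈[e=b] π[b](S)) → 2

== RESULT ==
f | e | h | b
4 | 6 | 7 | 6
9 | 6 | 7 | 6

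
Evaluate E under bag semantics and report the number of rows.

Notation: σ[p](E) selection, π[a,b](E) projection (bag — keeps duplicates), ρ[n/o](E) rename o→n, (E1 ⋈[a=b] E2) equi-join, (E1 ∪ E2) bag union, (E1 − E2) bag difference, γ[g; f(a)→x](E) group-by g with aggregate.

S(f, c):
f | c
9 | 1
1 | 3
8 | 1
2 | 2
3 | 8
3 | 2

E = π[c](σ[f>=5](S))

Row counts bottom-up:
  S → 6
  σ[f>=5](S) → 2
  π[c](σ[f>=5](S)) → 2

|E| = 2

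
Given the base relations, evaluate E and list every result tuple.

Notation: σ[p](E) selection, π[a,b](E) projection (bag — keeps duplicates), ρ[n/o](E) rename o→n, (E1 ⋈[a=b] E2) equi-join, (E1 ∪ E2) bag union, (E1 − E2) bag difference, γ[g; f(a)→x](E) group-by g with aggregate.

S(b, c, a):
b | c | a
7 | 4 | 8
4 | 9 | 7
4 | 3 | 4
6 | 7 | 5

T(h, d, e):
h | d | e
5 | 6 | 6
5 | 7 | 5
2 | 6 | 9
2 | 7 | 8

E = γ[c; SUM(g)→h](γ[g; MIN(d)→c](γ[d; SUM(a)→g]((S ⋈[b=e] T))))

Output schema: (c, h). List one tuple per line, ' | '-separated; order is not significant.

Row counts bottom-up:
  S → 4
  T → 4
  (S ⋈[b=e] T) → 1
  γ[d; SUM(a)→g]((S ⋈[b=e] T)) → 1
  γ[g; MIN(d)→c](γ[d; SUM(a)→g]((S ⋈[b=e] T))) → 1
  γ[c; SUM(g)→h](γ[g; MIN(d)→c](γ[d; SUM(a)→g]((S ⋈[b=e] T)))) → 1

== RESULT ==
c | h
6 | 5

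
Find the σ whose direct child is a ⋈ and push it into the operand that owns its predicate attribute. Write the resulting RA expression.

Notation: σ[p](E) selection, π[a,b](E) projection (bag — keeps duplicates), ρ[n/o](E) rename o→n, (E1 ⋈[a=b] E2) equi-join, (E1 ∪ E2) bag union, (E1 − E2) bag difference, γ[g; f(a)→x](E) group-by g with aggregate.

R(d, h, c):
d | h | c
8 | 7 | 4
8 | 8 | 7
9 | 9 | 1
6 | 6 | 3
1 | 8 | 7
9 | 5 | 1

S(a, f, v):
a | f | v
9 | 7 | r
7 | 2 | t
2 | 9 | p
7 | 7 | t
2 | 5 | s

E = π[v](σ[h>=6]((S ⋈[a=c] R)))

σ filters on h, owned by the right side.
E' = π[v]((S ⋈[a=c] σ[h>=6](R)))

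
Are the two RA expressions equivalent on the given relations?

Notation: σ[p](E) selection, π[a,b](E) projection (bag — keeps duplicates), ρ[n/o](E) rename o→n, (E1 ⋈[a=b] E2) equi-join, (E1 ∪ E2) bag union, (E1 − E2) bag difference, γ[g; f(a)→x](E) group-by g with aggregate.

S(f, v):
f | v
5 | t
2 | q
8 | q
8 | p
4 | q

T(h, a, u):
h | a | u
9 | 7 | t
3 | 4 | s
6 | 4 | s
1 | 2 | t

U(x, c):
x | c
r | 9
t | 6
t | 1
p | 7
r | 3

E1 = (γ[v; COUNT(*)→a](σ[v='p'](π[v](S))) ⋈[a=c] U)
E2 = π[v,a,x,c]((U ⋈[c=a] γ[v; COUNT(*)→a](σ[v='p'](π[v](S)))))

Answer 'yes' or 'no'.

E1 row counts bottom-up:
  S → 5
  π[v](S) → 5
  σ[v='p'](π[v](S)) → 1
  γ[v; COUNT(*)→a](σ[v='p'](π[v](S))) → 1
  U → 5
  (γ[v; COUNT(*)→a](σ[v='p'](π[v](S))) ⋈[a=c] U) → 1
E2 row counts bottom-up:
  U → 5
  S → 5
  π[v](S) → 5
  σ[v='p'](π[v](S)) → 1
  γ[v; COUNT(*)→a](σ[v='p'](π[v](S))) → 1
  (U ⋈[c=a] γ[v; COUNT(*)→a](σ[v='p'](π[v](S)))) → 1
  π[v,a,x,c]((U ⋈[c=a] γ[v; COUNT(*)→a](σ[v='p'](π[v](S))))) → 1

E1 and E2 produce the same multiset:
v | a | x | c
p | 1 | t | 1

yes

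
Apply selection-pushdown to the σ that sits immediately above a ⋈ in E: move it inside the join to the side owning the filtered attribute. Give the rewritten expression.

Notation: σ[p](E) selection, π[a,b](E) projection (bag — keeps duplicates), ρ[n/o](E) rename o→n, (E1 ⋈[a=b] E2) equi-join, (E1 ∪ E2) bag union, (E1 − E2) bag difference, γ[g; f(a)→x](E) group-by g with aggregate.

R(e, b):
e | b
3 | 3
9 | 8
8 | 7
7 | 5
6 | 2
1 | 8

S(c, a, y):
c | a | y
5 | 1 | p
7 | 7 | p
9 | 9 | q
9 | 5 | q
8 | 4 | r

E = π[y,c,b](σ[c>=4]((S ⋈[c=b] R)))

σ filters on c, owned by the left side.
E' = π[y,c,b]((σ[c>=4](S) ⋈[c=b] R))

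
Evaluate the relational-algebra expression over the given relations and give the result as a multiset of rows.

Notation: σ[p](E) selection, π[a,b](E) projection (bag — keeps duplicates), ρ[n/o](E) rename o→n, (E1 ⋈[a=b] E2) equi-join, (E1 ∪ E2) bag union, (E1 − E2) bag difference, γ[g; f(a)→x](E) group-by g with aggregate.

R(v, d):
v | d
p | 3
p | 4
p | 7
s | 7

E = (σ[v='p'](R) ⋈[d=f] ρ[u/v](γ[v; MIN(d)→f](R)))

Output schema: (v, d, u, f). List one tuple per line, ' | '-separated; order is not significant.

Subexpression sizes:
  R → 4
  σ[v='p'](R) → 3
  R → 4
  γ[v; MIN(d)→f](R) → 2
  ρ[u/v](γ[v; MIN(d)→f](R)) → 2
  (σ[v='p'](R) ⋈[d=f] ρ[u/v](γ[v; MIN(d)→f](R))) → 2

== RESULT ==
v | d | u | f
p | 3 | p | 3
p | 7 | s | 7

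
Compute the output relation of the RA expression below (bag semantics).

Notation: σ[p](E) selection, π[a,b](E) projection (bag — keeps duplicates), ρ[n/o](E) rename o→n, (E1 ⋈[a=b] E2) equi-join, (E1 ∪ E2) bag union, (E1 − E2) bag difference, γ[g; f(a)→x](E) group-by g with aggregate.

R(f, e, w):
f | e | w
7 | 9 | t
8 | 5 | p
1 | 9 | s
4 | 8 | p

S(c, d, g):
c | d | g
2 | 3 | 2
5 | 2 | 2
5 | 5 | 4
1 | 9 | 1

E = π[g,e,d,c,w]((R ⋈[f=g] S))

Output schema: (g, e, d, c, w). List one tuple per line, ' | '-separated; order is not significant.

Stepwise |·|:
  R → 4
  S → 4
  (R ⋈[f=g] S) → 2
  π[g,e,d,c,w]((R ⋈[f=g] S)) → 2

== RESULT ==
g | e | d | c | w
1 | 9 | 9 | 1 | s
4 | 8 | 5 | 5 | p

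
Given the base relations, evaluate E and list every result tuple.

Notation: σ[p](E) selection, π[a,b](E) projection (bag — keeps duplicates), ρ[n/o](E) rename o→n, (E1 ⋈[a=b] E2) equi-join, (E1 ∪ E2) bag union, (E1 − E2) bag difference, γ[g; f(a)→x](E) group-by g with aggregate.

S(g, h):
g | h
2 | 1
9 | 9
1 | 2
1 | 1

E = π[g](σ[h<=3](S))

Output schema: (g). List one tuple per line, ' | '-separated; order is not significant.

Subexpression sizes:
  S → 4
  σ[h<=3](S) → 3
  π[g](σ[h<=3](S)) → 3

== RESULT ==
g
1
1
2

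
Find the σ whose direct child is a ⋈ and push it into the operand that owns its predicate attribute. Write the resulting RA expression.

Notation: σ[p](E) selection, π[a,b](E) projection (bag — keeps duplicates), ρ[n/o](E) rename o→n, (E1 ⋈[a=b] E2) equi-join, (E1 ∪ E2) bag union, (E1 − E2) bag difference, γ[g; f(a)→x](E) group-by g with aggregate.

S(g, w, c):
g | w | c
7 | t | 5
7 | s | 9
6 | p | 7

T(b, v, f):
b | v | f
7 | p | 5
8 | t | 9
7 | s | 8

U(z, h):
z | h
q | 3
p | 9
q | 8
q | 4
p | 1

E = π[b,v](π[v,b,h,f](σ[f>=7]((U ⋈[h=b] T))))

σ filters on f, owned by the right side.
E' = π[b,v](π[v,b,h,f]((U ⋈[h=b] σ[f>=7](T))))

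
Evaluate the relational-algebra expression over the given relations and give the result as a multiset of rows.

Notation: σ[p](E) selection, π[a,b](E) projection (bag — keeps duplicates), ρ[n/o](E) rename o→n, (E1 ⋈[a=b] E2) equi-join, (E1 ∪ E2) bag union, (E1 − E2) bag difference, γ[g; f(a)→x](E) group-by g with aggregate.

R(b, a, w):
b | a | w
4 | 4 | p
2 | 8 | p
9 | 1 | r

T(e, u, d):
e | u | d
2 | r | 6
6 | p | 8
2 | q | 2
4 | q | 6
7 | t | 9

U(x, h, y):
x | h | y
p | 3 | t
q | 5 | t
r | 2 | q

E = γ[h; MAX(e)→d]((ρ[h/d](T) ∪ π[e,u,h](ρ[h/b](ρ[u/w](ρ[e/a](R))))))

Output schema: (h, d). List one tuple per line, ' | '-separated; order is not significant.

Row counts bottom-up:
  T → 5
  ρ[h/d](T) → 5
  R → 3
  ρ[e/a](R) → 3
  ρ[u/w](ρ[e/a](R)) → 3
  ρ[h/b](ρ[u/w](ρ[e/a](R))) → 3
  π[e,u,h](ρ[h/b](ρ[u/w](ρ[e/a](R)))) → 3
  (ρ[h/d](T) ∪ π[e,u,h](ρ[h/b](ρ[u/w](ρ[e/a](R))))) → 8
  γ[h; MAX(e)→d]((ρ[h/d](T) ∪ π[e,u,h](ρ[h/b](ρ[u/w](ρ[e/a](R)))))) → 5

== RESULT ==
h | d
2 | 8
4 | 4
6 | 4
8 | 6
9 | 7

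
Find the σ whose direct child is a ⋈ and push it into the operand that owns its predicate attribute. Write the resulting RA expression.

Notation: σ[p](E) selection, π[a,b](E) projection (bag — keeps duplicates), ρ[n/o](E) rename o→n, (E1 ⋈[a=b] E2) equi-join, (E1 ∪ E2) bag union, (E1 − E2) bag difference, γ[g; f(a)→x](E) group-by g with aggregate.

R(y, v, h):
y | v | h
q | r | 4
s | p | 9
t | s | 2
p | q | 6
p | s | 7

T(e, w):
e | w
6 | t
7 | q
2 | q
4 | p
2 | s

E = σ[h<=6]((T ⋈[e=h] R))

σ filters on h, owned by the right side.
E' = (T ⋈[e=h] σ[h<=6](R))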